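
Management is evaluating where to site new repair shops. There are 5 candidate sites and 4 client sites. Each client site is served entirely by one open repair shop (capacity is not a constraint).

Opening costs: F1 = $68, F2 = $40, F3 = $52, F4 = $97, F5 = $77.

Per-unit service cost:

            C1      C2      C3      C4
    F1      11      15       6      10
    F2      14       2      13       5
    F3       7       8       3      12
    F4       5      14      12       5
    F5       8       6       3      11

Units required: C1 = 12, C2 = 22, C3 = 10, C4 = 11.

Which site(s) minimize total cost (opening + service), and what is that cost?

Open F2 and F3; minimum total cost 305.

For any fixed open set, each client site goes to its cheapest open site; total = fixed + service.
{F2, F3}: C1→F3 7·12=84, C2→F2 2·22=44, C3→F3 3·10=30, C4→F2 5·11=55. Service 213; fixed 92; total 305.
{F2, F5}: service 225 + fixed 117 = 342
{F1, F2, F3}: C1→F3 7·12=84, C2→F2 2·22=44, C3→F3 3·10=30, C4→F2 5·11=55. Service 213; fixed 160; total 373.
{F1, F2, F3, F4, F5}: C1→F4 5·12=60, C2→F2 2·22=44, C3→F3 3·10=30, C4→F2 5·11=55. Service 189; fixed 334; total 523.
No other subset beats 305.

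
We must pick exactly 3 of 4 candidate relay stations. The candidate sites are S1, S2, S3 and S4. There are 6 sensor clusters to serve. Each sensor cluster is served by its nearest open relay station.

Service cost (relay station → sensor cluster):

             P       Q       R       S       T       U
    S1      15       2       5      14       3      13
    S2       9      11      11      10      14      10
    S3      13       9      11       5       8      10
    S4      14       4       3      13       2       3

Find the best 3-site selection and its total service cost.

With exactly 3 open, each sensor cluster uses its cheapest among the chosen.
{S2, S3, S4}: P→S2 9, Q→S4 4, R→S4 3, S→S3 5, T→S4 2, U→S4 3. Service cost 26.
{S1, S3, S4}: service cost 28
{S1, S2, S4}: service cost 29
Among all 4 size-3 choices, {S2, S3, S4} is lowest.

Choose S2, S3 and S4; total service cost 26.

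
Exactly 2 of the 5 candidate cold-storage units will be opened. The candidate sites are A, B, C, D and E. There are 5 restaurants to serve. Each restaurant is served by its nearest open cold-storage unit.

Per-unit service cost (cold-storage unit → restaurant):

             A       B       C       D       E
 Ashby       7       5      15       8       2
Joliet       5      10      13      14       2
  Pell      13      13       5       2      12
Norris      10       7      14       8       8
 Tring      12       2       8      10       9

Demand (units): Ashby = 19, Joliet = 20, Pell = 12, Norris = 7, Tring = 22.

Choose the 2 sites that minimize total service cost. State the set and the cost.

With exactly 2 open, each restaurant uses its cheapest among the chosen.
{B, E}: Ashby→E 2·19=38, Joliet→E 2·20=40, Pell→E 12·12=144, Norris→B 7·7=49, Tring→B 2·22=44. Service cost 315.
{D, E}: service cost 356
{C, E}: service cost 370
Among all 10 size-2 choices, {B, E} is lowest.

Choose B and E; total service cost 315.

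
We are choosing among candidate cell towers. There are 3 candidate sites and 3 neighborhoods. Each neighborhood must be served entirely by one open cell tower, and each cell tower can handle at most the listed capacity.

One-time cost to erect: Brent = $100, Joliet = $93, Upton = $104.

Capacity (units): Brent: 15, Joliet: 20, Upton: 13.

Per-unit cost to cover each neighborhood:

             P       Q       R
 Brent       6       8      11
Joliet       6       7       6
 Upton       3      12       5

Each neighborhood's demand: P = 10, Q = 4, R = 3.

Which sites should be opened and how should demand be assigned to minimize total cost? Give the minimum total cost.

Minimum total cost: 199

Open {Joliet}: P→Joliet 6·10=60, Q→Joliet 7·4=28, R→Joliet 6·3=18.
Loads: Joliet carries 17/20. Service 106; fixed 93; total 199.
Next best feasible plan costs 270.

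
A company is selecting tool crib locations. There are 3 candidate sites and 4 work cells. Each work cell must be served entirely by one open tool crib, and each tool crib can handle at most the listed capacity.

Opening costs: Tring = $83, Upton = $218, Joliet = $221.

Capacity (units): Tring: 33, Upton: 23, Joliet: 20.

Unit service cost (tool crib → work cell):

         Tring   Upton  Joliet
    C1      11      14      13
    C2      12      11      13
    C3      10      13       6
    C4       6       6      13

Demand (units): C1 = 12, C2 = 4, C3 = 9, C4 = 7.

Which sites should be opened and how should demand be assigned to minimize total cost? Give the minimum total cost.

Open {Tring}: C1→Tring 11·12=132, C2→Tring 12·4=48, C3→Tring 10·9=90, C4→Tring 6·7=42.
Loads: Tring carries 32/33. Service 312; fixed 83; total 395.
Next best feasible plan costs 580.

Minimum total cost: 395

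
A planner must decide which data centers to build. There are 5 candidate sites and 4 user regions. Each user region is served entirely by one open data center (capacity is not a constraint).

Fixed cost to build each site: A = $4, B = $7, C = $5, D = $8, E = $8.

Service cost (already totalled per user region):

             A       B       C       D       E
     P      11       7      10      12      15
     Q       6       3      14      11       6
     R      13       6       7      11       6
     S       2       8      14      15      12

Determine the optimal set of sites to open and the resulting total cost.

Open A and B; minimum total cost 29.

For any fixed open set, each user region goes to its cheapest open site; total = fixed + service.
{A, B}: P→B 7, Q→B 3, R→B 6, S→A 2. Service 18; fixed 11; total 29.
{B}: P→B 7, Q→B 3, R→B 6, S→B 8. Service 24; fixed 7; total 31.
{A, B, C}: P→B 7, Q→B 3, R→B 6, S→A 2. Service 18; fixed 16; total 34.
{A, B, C, D, E}: service 18 + fixed 32 = 50
No other subset beats 29.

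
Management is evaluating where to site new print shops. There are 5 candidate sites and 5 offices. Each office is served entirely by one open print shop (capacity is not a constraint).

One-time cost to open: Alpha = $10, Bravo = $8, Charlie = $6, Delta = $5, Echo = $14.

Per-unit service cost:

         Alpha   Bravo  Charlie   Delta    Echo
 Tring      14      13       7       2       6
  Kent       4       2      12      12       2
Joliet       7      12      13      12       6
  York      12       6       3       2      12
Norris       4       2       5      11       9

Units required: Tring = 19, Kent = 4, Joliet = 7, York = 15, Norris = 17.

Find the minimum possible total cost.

For any fixed open set, each office goes to its cheapest open site; total = fixed + service.
{Bravo, Delta, Echo}: Tring→Delta 2·19=38, Kent→Bravo 2·4=8, Joliet→Echo 6·7=42, York→Delta 2·15=30, Norris→Bravo 2·17=34. Service 152; fixed 27; total 179.
{Alpha, Bravo, Delta}: Tring→Delta 2·19=38, Kent→Bravo 2·4=8, Joliet→Alpha 7·7=49, York→Delta 2·15=30, Norris→Bravo 2·17=34. Service 159; fixed 23; total 182.
{Bravo, Charlie, Delta, Echo}: service 152 + fixed 33 = 185
{Alpha, Bravo, Charlie, Delta, Echo}: service 152 + fixed 43 = 195
No other subset beats 179.

Minimum total cost: 179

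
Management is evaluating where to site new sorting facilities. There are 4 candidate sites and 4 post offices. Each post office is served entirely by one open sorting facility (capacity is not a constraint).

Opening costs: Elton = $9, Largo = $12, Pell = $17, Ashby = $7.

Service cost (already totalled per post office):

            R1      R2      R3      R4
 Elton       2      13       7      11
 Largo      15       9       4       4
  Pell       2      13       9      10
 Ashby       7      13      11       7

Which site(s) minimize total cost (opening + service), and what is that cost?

For any fixed open set, each post office goes to its cheapest open site; total = fixed + service.
{Elton, Largo}: R1→Elton 2, R2→Largo 9, R3→Largo 4, R4→Largo 4. Service 19; fixed 21; total 40.
{Elton}: R1→Elton 2, R2→Elton 13, R3→Elton 7, R4→Elton 11. Service 33; fixed 9; total 42.
{Largo, Ashby}: service 24 + fixed 19 = 43
{Elton, Largo, Pell, Ashby}: R1→Elton 2, R2→Largo 9, R3→Largo 4, R4→Largo 4. Service 19; fixed 45; total 64.
No other subset beats 40.

Open Elton and Largo; minimum total cost 40.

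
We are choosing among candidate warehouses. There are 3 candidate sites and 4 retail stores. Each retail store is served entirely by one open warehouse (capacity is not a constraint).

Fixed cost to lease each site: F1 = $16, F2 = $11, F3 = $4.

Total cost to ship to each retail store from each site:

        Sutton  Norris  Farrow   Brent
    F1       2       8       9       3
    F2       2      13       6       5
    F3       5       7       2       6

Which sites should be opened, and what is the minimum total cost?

For any fixed open set, each retail store goes to its cheapest open site; total = fixed + service.
{F3}: Sutton→F3 5, Norris→F3 7, Farrow→F3 2, Brent→F3 6. Service 20; fixed 4; total 24.
{F2, F3}: service 16 + fixed 15 = 31
{F1, F3}: Sutton→F1 2, Norris→F3 7, Farrow→F3 2, Brent→F1 3. Service 14; fixed 20; total 34.
{F1, F2, F3}: Sutton→F1 2, Norris→F3 7, Farrow→F3 2, Brent→F1 3. Service 14; fixed 31; total 45.
No other subset beats 24.

Open F3 only; minimum total cost 24.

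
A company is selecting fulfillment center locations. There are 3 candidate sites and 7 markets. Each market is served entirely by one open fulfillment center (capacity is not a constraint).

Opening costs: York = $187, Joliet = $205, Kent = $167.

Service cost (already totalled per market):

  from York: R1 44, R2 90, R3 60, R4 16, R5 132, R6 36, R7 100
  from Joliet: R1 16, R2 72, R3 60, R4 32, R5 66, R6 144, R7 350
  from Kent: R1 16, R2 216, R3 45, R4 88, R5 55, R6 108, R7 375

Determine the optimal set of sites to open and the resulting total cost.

Open York only; minimum total cost 665.

For any fixed open set, each market goes to its cheapest open site; total = fixed + service.
{York}: R1→York 44, R2→York 90, R3→York 60, R4→York 16, R5→York 132, R6→York 36, R7→York 100. Service 478; fixed 187; total 665.
{York, Kent}: service 358 + fixed 354 = 712
{York, Joliet}: R1→Joliet 16, R2→Joliet 72, R3→York 60, R4→York 16, R5→Joliet 66, R6→York 36, R7→York 100. Service 366; fixed 392; total 758.
{York, Joliet, Kent}: R1→Joliet 16, R2→Joliet 72, R3→Kent 45, R4→York 16, R5→Kent 55, R6→York 36, R7→York 100. Service 340; fixed 559; total 899.
No other subset beats 665.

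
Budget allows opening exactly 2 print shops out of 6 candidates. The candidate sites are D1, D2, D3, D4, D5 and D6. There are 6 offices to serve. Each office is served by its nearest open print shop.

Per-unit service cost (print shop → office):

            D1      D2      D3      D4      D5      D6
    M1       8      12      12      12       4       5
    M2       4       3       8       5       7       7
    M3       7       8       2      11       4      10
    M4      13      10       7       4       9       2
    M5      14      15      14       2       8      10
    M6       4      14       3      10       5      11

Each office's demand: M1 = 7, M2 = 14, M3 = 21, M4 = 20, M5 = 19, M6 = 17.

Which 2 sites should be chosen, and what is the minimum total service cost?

With exactly 2 open, each office uses its cheapest among the chosen.
{D3, D4}: M1→D3 12·7=84, M2→D4 5·14=70, M3→D3 2·21=42, M4→D4 4·20=80, M5→D4 2·19=38, M6→D3 3·17=51. Service cost 365.
{D4, D5}: service cost 385
{D1, D4}: service cost 445
Among all 15 size-2 choices, {D3, D4} is lowest.

Choose D3 and D4; total service cost 365.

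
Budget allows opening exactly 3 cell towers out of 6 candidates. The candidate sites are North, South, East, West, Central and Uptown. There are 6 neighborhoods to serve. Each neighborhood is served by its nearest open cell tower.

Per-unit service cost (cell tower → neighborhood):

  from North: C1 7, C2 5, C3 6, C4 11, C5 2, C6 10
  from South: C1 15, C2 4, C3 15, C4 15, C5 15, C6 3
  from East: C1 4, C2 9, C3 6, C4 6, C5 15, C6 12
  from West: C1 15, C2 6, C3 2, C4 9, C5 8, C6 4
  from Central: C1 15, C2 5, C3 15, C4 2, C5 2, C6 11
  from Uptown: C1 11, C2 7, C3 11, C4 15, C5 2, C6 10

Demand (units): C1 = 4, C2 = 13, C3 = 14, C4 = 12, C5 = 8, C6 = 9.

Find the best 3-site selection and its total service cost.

Choose East, West and Central; total service cost 185.

With exactly 3 open, each neighborhood uses its cheapest among the chosen.
{East, West, Central}: C1→East 4·4=16, C2→Central 5·13=65, C3→West 2·14=28, C4→Central 2·12=24, C5→Central 2·8=16, C6→West 4·9=36. Service cost 185.
{North, West, Central}: service cost 197
{South, West, Central}: service cost 207
Among all 20 size-3 choices, {East, West, Central} is lowest.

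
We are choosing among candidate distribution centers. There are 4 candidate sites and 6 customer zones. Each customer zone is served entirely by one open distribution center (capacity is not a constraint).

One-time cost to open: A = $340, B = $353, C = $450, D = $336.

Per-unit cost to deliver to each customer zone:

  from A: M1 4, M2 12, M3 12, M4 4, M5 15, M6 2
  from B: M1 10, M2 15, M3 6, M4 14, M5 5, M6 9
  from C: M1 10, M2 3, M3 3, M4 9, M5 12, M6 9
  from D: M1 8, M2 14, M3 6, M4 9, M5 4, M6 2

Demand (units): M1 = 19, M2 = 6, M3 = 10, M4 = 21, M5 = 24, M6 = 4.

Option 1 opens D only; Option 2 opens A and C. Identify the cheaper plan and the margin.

Option 1: {D}: M1→D 8·19=152, M2→D 14·6=84, M3→D 6·10=60, M4→D 9·21=189, M5→D 4·24=96, M6→D 2·4=8. Service 589; fixed 336; total 925.
Option 2: {A, C}: M1→A 4·19=76, M2→C 3·6=18, M3→C 3·10=30, M4→A 4·21=84, M5→C 12·24=288, M6→A 2·4=8. Service 504; fixed 790; total 1294.
Difference: |925 − 1294| = 369.

Option 1 is cheaper by 369.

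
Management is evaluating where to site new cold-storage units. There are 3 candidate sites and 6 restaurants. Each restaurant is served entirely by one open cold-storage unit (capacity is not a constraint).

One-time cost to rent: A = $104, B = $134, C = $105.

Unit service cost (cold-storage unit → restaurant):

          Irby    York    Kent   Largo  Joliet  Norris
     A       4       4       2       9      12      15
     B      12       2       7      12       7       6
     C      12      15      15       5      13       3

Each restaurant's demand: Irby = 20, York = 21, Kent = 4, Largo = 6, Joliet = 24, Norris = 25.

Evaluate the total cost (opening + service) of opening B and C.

Total cost: 822

Each restaurant is assigned to its cheapest site among the open ones.
{B, C}: Irby→B 12·20=240, York→B 2·21=42, Kent→B 7·4=28, Largo→C 5·6=30, Joliet→B 7·24=168, Norris→C 3·25=75. Service 583; fixed 239; total 822.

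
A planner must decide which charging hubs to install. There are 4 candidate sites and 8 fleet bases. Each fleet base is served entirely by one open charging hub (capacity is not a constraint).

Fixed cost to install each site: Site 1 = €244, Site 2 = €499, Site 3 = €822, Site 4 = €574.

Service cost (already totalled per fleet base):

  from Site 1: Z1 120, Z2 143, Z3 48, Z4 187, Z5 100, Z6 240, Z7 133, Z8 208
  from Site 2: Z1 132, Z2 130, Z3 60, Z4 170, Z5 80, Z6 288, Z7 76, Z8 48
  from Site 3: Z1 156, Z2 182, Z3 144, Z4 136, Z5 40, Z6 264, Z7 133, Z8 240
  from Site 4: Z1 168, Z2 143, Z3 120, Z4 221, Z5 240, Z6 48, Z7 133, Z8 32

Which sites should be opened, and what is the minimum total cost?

For any fixed open set, each fleet base goes to its cheapest open site; total = fixed + service.
{Site 1}: Z1→Site 1 120, Z2→Site 1 143, Z3→Site 1 48, Z4→Site 1 187, Z5→Site 1 100, Z6→Site 1 240, Z7→Site 1 133, Z8→Site 1 208. Service 1179; fixed 244; total 1423.
{Site 2}: service 984 + fixed 499 = 1483
{Site 1, Site 4}: service 811 + fixed 818 = 1629
{Site 1, Site 2, Site 3, Site 4}: Z1→Site 1 120, Z2→Site 2 130, Z3→Site 1 48, Z4→Site 3 136, Z5→Site 3 40, Z6→Site 4 48, Z7→Site 2 76, Z8→Site 4 32. Service 630; fixed 2139; total 2769.
(All 15 nonempty subsets were checked; Site 1 only is lowest.)

Open Site 1 only; minimum total cost 1423.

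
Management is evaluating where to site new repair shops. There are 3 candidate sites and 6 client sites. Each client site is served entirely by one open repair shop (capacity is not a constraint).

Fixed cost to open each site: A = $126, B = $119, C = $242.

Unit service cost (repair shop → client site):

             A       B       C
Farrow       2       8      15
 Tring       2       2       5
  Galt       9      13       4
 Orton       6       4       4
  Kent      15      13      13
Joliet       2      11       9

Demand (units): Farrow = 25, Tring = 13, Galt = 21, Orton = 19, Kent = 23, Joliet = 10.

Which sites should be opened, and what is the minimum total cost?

For any fixed open set, each client site goes to its cheapest open site; total = fixed + service.
{A}: Farrow→A 2·25=50, Tring→A 2·13=26, Galt→A 9·21=189, Orton→A 6·19=114, Kent→A 15·23=345, Joliet→A 2·10=20. Service 744; fixed 126; total 870.
{A, B}: service 660 + fixed 245 = 905
{A, C}: service 555 + fixed 368 = 923
{A, B, C}: service 555 + fixed 487 = 1042
(All 7 nonempty subsets were checked; A only is lowest.)

Open A only; minimum total cost 870.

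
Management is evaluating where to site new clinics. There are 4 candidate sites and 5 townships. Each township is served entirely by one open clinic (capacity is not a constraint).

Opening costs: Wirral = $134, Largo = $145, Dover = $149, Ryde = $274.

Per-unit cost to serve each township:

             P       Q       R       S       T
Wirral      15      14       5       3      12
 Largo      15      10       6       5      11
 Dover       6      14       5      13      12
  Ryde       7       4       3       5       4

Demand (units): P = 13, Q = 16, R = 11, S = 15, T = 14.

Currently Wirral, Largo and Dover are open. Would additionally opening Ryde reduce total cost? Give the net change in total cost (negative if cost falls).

Current service cost with {Wirral, Largo, Dover}: 492.
Adding Ryde: each township re-picks its cheapest; new service cost 276, saving 216.
Extra fixed cost: 274. Net change = 274 − 216 = 58.
(Totals: 920 → 978.)

No — net change +58 (cost rises by 58).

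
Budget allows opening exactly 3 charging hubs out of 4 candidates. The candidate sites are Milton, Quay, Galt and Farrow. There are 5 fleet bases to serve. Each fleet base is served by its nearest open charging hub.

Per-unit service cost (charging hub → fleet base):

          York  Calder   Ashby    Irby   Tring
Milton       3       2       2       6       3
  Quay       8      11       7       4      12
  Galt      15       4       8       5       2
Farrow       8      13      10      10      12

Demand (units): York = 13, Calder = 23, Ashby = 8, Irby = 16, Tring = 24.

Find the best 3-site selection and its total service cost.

With exactly 3 open, each fleet base uses its cheapest among the chosen.
{Milton, Quay, Galt}: York→Milton 3·13=39, Calder→Milton 2·23=46, Ashby→Milton 2·8=16, Irby→Quay 4·16=64, Tring→Galt 2·24=48. Service cost 213.
{Milton, Galt, Farrow}: service cost 229
{Milton, Quay, Farrow}: service cost 237
Among all 4 size-3 choices, {Milton, Quay, Galt} is lowest.

Choose Milton, Quay and Galt; total service cost 213.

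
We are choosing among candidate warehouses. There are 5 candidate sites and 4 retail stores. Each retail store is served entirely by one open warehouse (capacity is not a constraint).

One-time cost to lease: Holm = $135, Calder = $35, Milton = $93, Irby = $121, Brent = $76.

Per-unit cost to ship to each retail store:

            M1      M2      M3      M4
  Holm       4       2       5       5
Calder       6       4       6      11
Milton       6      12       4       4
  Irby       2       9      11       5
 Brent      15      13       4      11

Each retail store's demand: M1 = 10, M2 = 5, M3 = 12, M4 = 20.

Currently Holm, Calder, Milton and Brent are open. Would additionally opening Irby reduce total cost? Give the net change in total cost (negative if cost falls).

Current service cost with {Holm, Calder, Milton, Brent}: 178.
Adding Irby: each retail store re-picks its cheapest; new service cost 158, saving 20.
Extra fixed cost: 121. Net change = 121 − 20 = 101.
(Totals: 517 → 618.)

No — net change +101 (cost rises by 101).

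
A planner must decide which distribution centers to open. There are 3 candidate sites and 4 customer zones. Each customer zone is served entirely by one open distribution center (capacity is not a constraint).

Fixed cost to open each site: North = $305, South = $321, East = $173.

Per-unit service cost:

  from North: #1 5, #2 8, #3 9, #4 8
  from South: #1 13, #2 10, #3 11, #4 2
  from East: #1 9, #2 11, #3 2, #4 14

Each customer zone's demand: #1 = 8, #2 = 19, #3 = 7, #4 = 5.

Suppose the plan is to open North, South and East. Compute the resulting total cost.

Each customer zone is assigned to its cheapest site among the open ones.
{North, South, East}: #1→North 5·8=40, #2→North 8·19=152, #3→East 2·7=14, #4→South 2·5=10. Service 216; fixed 799; total 1015.

Total cost: 1015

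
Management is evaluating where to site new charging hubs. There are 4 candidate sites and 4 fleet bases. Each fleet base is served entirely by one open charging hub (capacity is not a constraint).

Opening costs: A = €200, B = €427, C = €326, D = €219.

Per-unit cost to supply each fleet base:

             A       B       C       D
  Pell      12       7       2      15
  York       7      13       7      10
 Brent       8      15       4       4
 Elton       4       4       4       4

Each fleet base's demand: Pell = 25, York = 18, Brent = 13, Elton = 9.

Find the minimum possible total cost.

Minimum total cost: 590

For any fixed open set, each fleet base goes to its cheapest open site; total = fixed + service.
{C}: Pell→C 2·25=50, York→C 7·18=126, Brent→C 4·13=52, Elton→C 4·9=36. Service 264; fixed 326; total 590.
{A}: Pell→A 12·25=300, York→A 7·18=126, Brent→A 8·13=104, Elton→A 4·9=36. Service 566; fixed 200; total 766.
{A, C}: service 264 + fixed 526 = 790
{A, B, C, D}: Pell→C 2·25=50, York→A 7·18=126, Brent→C 4·13=52, Elton→A 4·9=36. Service 264; fixed 1172; total 1436.
No other subset beats 590.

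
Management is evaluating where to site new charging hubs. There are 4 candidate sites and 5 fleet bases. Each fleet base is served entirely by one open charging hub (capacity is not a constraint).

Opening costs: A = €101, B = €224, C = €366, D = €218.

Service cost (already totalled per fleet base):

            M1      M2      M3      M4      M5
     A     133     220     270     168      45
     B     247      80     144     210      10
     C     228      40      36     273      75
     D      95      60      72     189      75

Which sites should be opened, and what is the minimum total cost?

Open D only; minimum total cost 709.

For any fixed open set, each fleet base goes to its cheapest open site; total = fixed + service.
{D}: M1→D 95, M2→D 60, M3→D 72, M4→D 189, M5→D 75. Service 491; fixed 218; total 709.
{A, D}: service 440 + fixed 319 = 759
{A, B}: service 535 + fixed 325 = 860
{A, B, C, D}: service 349 + fixed 909 = 1258
No other subset beats 709.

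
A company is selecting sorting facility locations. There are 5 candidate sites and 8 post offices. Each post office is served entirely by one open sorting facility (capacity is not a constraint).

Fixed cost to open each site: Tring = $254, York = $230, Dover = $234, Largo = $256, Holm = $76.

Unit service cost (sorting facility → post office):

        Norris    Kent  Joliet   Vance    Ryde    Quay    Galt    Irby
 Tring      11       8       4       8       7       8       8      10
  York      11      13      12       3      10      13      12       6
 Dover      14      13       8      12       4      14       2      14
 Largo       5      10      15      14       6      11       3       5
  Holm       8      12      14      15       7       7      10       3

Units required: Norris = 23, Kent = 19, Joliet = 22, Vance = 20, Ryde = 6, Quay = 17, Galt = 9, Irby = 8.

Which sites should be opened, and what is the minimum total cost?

Open Tring and Holm; minimum total cost 1171.

For any fixed open set, each post office goes to its cheapest open site; total = fixed + service.
{Tring, Holm}: Norris→Holm 8·23=184, Kent→Tring 8·19=152, Joliet→Tring 4·22=88, Vance→Tring 8·20=160, Ryde→Tring 7·6=42, Quay→Holm 7·17=119, Galt→Tring 8·9=72, Irby→Holm 3·8=24. Service 841; fixed 330; total 1171.
{Tring}: service 983 + fixed 254 = 1237
{Tring, Largo}: Norris→Largo 5·23=115, Kent→Tring 8·19=152, Joliet→Tring 4·22=88, Vance→Tring 8·20=160, Ryde→Largo 6·6=36, Quay→Tring 8·17=136, Galt→Largo 3·9=27, Irby→Largo 5·8=40. Service 754; fixed 510; total 1264.
{Tring, York, Dover, Largo, Holm}: service 600 + fixed 1050 = 1650
No other subset beats 1171.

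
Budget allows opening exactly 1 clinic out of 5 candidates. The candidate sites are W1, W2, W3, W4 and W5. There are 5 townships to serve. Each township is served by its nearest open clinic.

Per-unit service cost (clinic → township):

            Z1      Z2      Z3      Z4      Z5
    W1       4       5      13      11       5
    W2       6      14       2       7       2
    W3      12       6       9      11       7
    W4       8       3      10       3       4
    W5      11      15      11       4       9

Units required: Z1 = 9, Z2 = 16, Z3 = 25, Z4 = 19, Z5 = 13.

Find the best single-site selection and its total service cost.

With exactly 1 open, each township uses its cheapest among the chosen.
{W4}: Z1→W4 8·9=72, Z2→W4 3·16=48, Z3→W4 10·25=250, Z4→W4 3·19=57, Z5→W4 4·13=52. Service cost 479.
{W2}: service cost 487
{W1}: service cost 715
Among all 5 size-1 choices, {W4} is lowest.

Choose W4 only; total service cost 479.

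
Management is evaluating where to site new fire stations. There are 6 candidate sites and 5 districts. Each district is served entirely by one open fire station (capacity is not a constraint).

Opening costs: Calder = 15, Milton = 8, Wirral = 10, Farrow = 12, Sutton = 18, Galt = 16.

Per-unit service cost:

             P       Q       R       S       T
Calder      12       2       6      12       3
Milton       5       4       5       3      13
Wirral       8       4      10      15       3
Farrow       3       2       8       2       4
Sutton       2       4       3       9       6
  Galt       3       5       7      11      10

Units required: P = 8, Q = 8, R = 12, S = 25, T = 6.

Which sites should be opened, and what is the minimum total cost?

Open Farrow and Sutton; minimum total cost 172.

For any fixed open set, each district goes to its cheapest open site; total = fixed + service.
{Farrow, Sutton}: P→Sutton 2·8=16, Q→Farrow 2·8=16, R→Sutton 3·12=36, S→Farrow 2·25=50, T→Farrow 4·6=24. Service 142; fixed 30; total 172.
{Wirral, Farrow, Sutton}: P→Sutton 2·8=16, Q→Farrow 2·8=16, R→Sutton 3·12=36, S→Farrow 2·25=50, T→Wirral 3·6=18. Service 136; fixed 40; total 176.
{Milton, Farrow, Sutton}: service 142 + fixed 38 = 180
{Calder, Milton, Wirral, Farrow, Sutton, Galt}: service 136 + fixed 79 = 215
No other subset beats 172.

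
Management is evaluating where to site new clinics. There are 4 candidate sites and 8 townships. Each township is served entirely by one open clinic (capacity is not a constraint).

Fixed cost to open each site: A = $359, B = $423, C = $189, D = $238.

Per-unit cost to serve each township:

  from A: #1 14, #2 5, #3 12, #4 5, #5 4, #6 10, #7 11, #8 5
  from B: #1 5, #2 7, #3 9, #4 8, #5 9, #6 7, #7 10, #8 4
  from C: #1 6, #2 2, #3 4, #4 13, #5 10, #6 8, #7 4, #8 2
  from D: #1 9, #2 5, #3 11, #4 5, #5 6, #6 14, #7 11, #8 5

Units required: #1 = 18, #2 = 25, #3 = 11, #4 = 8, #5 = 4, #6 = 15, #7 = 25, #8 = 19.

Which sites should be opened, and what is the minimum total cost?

For any fixed open set, each township goes to its cheapest open site; total = fixed + service.
{C}: #1→C 6·18=108, #2→C 2·25=50, #3→C 4·11=44, #4→C 13·8=104, #5→C 10·4=40, #6→C 8·15=120, #7→C 4·25=100, #8→C 2·19=38. Service 604; fixed 189; total 793.
{C, D}: #1→C 6·18=108, #2→C 2·25=50, #3→C 4·11=44, #4→D 5·8=40, #5→D 6·4=24, #6→C 8·15=120, #7→C 4·25=100, #8→C 2·19=38. Service 524; fixed 427; total 951.
{A, C}: service 516 + fixed 548 = 1064
{A, B, C, D}: service 483 + fixed 1209 = 1692
No other subset beats 793.

Open C only; minimum total cost 793.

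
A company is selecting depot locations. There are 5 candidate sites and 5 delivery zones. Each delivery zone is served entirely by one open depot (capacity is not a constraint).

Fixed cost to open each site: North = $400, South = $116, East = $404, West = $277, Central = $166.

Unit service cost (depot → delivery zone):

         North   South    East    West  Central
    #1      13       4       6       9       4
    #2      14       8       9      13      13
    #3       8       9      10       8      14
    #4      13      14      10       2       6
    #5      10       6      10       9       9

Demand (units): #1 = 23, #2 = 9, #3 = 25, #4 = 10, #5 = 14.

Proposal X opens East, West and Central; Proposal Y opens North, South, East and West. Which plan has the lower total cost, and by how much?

Proposal X: {East, West, Central}: #1→Central 4·23=92, #2→East 9·9=81, #3→West 8·25=200, #4→West 2·10=20, #5→West 9·14=126. Service 519; fixed 847; total 1366.
Proposal Y: {North, South, East, West}: #1→South 4·23=92, #2→South 8·9=72, #3→North 8·25=200, #4→West 2·10=20, #5→South 6·14=84. Service 468; fixed 1197; total 1665.
Difference: |1366 − 1665| = 299.

Proposal X is cheaper by 299.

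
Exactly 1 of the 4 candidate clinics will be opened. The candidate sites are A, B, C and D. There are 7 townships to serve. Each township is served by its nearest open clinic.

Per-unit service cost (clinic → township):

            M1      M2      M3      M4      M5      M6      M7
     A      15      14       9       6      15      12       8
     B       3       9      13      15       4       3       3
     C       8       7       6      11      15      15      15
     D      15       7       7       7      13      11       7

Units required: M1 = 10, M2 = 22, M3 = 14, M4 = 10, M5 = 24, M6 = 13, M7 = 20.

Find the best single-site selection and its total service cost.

Choose B only; total service cost 755.

With exactly 1 open, each township uses its cheapest among the chosen.
{B}: M1→B 3·10=30, M2→B 9·22=198, M3→B 13·14=182, M4→B 15·10=150, M5→B 4·24=96, M6→B 3·13=39, M7→B 3·20=60. Service cost 755.
{D}: service cost 1067
{C}: service cost 1283
Among all 4 size-1 choices, {B} is lowest.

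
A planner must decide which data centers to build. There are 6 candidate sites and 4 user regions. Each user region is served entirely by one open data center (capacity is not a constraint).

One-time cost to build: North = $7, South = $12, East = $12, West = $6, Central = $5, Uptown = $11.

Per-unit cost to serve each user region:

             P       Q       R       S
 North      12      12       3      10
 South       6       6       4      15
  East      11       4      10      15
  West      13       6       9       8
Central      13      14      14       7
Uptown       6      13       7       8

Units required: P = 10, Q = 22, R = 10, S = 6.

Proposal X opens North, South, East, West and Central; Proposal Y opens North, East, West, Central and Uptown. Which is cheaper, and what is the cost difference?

Proposal X: {North, South, East, West, Central}: P→South 6·10=60, Q→East 4·22=88, R→North 3·10=30, S→Central 7·6=42. Service 220; fixed 42; total 262.
Proposal Y: {North, East, West, Central, Uptown}: P→Uptown 6·10=60, Q→East 4·22=88, R→North 3·10=30, S→Central 7·6=42. Service 220; fixed 41; total 261.
Difference: |262 − 261| = 1.

Proposal Y is cheaper by 1.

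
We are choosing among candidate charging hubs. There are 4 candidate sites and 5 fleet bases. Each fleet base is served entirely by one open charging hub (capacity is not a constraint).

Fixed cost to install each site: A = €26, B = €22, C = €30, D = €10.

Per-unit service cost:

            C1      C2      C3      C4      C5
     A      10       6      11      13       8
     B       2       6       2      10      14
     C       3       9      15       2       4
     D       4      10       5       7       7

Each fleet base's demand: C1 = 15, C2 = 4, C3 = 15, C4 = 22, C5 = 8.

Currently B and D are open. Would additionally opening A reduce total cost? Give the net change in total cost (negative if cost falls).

No — net change +26 (cost rises by 26).

Current service cost with {B, D}: 294.
Adding A: each fleet base re-picks its cheapest; new service cost 294, saving 0.
Extra fixed cost: 26. Net change = 26 − 0 = 26.
(Totals: 326 → 352.)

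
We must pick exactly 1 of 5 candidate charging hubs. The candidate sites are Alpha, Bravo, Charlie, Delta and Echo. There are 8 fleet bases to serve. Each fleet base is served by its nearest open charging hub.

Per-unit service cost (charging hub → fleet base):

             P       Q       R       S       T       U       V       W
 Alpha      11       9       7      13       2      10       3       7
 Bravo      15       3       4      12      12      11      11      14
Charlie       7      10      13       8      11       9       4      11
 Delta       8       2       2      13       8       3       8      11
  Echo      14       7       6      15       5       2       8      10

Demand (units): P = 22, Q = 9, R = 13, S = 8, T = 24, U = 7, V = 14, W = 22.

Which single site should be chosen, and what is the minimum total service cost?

Choose Alpha only; total service cost 832.

With exactly 1 open, each fleet base uses its cheapest among the chosen.
{Alpha}: P→Alpha 11·22=242, Q→Alpha 9·9=81, R→Alpha 7·13=91, S→Alpha 13·8=104, T→Alpha 2·24=48, U→Alpha 10·7=70, V→Alpha 3·14=42, W→Alpha 7·22=154. Service cost 832.
{Delta}: service cost 891
{Echo}: service cost 1035
Among all 5 size-1 choices, {Alpha} is lowest.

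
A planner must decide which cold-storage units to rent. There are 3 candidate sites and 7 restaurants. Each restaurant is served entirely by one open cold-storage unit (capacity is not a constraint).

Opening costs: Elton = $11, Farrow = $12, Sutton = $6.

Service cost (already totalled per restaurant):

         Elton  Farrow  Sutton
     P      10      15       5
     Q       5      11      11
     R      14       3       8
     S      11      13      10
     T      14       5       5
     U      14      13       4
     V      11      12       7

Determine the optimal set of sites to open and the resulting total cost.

For any fixed open set, each restaurant goes to its cheapest open site; total = fixed + service.
{Sutton}: P→Sutton 5, Q→Sutton 11, R→Sutton 8, S→Sutton 10, T→Sutton 5, U→Sutton 4, V→Sutton 7. Service 50; fixed 6; total 56.
{Elton, Sutton}: service 44 + fixed 17 = 61
{Farrow, Sutton}: service 45 + fixed 18 = 63
{Elton, Farrow, Sutton}: service 39 + fixed 29 = 68
No other subset beats 56.

Open Sutton only; minimum total cost 56.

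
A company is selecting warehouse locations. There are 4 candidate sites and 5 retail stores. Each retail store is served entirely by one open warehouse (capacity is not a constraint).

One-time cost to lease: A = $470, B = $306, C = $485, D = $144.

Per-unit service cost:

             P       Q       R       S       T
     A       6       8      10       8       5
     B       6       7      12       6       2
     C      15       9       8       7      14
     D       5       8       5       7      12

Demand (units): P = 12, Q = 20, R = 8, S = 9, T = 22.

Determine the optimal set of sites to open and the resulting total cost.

Open B only; minimum total cost 712.

For any fixed open set, each retail store goes to its cheapest open site; total = fixed + service.
{B}: P→B 6·12=72, Q→B 7·20=140, R→B 12·8=96, S→B 6·9=54, T→B 2·22=44. Service 406; fixed 306; total 712.
{D}: service 587 + fixed 144 = 731
{B, D}: service 338 + fixed 450 = 788
{A, B, C, D}: P→D 5·12=60, Q→B 7·20=140, R→D 5·8=40, S→B 6·9=54, T→B 2·22=44. Service 338; fixed 1405; total 1743.
No other subset beats 712.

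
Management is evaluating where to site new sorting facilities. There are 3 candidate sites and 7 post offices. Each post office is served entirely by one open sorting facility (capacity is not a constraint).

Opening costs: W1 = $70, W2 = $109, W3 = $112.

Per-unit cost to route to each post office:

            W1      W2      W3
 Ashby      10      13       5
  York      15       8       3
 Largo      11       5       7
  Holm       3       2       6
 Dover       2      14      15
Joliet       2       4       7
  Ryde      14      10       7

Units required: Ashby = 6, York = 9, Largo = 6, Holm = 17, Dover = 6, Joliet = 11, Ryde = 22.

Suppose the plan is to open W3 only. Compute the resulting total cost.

Total cost: 634

Each post office is assigned to its cheapest site among the open ones.
{W3}: Ashby→W3 5·6=30, York→W3 3·9=27, Largo→W3 7·6=42, Holm→W3 6·17=102, Dover→W3 15·6=90, Joliet→W3 7·11=77, Ryde→W3 7·22=154. Service 522; fixed 112; total 634.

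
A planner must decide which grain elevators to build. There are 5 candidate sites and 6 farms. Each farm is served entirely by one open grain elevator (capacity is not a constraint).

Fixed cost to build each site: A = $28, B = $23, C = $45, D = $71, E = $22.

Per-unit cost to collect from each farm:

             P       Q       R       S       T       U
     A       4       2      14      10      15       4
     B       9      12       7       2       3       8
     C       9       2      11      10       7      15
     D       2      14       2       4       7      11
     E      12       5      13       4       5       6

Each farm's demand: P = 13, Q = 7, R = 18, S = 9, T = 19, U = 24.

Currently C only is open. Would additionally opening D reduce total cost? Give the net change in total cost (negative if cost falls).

Yes — net change −332 (cost falls by 332).

Current service cost with {C}: 912.
Adding D: each farm re-picks its cheapest; new service cost 509, saving 403.
Extra fixed cost: 71. Net change = 71 − 403 = -332.
(Totals: 957 → 625.)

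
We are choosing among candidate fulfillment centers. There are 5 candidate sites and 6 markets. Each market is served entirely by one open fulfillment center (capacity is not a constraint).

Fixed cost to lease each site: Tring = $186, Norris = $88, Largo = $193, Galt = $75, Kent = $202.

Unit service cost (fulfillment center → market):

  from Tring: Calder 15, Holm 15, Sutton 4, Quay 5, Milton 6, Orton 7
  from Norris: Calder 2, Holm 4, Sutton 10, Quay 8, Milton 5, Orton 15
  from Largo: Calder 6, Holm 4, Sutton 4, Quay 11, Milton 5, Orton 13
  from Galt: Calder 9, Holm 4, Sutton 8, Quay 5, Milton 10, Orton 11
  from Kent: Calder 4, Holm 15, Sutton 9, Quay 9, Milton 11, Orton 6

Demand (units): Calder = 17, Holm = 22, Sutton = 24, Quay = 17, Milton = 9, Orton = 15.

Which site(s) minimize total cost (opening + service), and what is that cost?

Open Tring and Norris; minimum total cost 727.

For any fixed open set, each market goes to its cheapest open site; total = fixed + service.
{Tring, Norris}: Calder→Norris 2·17=34, Holm→Norris 4·22=88, Sutton→Tring 4·24=96, Quay→Tring 5·17=85, Milton→Norris 5·9=45, Orton→Tring 7·15=105. Service 453; fixed 274; total 727.
{Norris, Galt}: service 609 + fixed 163 = 772
{Tring, Norris, Galt}: service 453 + fixed 349 = 802
{Tring, Norris, Largo, Galt, Kent}: service 438 + fixed 744 = 1182
No other subset beats 727.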